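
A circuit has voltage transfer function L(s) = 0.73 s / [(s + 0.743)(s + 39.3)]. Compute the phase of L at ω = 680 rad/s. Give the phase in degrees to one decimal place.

-86.6 deg

∠(j680) = 90.00°
∠(j680 + 0.743) = arctan(680/0.743) = 89.94°
∠(j680 + 39.3) = arctan(680/39.3) = 86.69°
∠L(j680) = 90.00° − (89.94° + 86.69°) = -86.63°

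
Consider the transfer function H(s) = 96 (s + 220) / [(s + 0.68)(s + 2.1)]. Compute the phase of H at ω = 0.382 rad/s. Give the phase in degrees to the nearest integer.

-40 deg

∠(j0.382 + 220) = arctan(0.382/220) = 0.10°
∠(j0.382 + 0.68) = arctan(0.382/0.68) = 29.33°
∠(j0.382 + 2.1) = arctan(0.382/2.1) = 10.31°
∠H(j0.382) = 0.10° − (29.33° + 10.31°) = -39.54°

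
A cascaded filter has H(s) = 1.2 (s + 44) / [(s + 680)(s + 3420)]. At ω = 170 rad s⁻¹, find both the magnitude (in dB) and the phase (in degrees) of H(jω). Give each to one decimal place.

|H| = -81.1 dB, ∠H = 58.6 deg

|j170 + 44| = √(170² + 44²) = 175.6
|j170 + 680| = √(170² + 680²) = 700.9
|j170 + 3420| = √(170² + 3420²) = 3424
|H(j170)| = 1.2 × 175.6 / (700.9 × 3424) = 8.7796e-05
20 log₁₀(8.7796e-05) = -81.13 dB
∠(j170 + 44) = arctan(170/44) = 75.49°
∠(j170 + 680) = arctan(170/680) = 14.04°
∠(j170 + 3420) = arctan(170/3420) = 2.85°
∠H(j170) = 75.49° − (14.04° + 2.85°) = 58.61°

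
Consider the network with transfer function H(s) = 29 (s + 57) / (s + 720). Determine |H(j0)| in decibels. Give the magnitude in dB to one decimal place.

H(0) = 29 × 57 / 720 = 2.2958
20 log₁₀(2.2958) = 7.22 dB

7.2 dB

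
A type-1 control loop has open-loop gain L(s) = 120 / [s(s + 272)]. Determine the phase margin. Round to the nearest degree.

90°

Gain crossover: |L(jω)| = 1 at ω ≈ 0.441 rad/s.
∠L(j0.441) = −90° − arctan(0.441/272) ≈ -90.09°
PM = 180° + (-90.09°) = 89.91°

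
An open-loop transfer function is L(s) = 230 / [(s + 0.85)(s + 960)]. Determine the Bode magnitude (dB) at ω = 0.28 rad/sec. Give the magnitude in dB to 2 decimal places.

-11.45 dB

|j0.28 + 0.85| = √(0.28² + 0.85²) = 0.8949
|j0.28 + 960| = √(0.28² + 960²) = 960
|L(j0.28)| = 230 / (0.8949 × 960) = 0.26771
20 log₁₀(0.26771) = -11.447 dB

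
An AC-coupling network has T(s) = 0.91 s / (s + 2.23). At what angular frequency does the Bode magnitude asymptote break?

2.23 rad/s

The single real pole at s = −2.23 gives a corner at ω = 2.23 rad/s.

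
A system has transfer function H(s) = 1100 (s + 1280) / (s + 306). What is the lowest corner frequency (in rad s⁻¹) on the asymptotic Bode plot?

306 rad s⁻¹

Break frequencies occur at each pole and zero magnitude: 306 rad s⁻¹, 1280 rad s⁻¹.
The lowest is 306 rad s⁻¹.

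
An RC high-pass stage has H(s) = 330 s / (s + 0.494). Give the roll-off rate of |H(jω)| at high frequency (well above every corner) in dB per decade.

With 1 zero and 1 pole, the high-frequency asymptotic slope is 20 × (1 − 1) = 0 dB/decade.

0 dB/decade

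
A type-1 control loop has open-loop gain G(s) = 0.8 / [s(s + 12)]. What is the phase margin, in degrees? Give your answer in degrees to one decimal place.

89.7°

Gain crossover: |G(jω)| = 1 at ω ≈ 0.0667 rad/sec.
∠G(j0.0667) = −90° − arctan(0.0667/12) ≈ -90.32°
PM = 180° + (-90.32°) = 89.68°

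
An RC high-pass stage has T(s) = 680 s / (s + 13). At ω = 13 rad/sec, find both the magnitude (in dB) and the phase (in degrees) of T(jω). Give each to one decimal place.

|j13| = 13
|j13 + 13| = √(13² + 13²) = 18.38
|T(j13)| = 680 × 13 / 18.38 = 480.83
20 log₁₀(480.83) = 53.64 dB
∠(j13) = 90.00°
∠(j13 + 13) = arctan(13/13) = 45.00°
∠T(j13) = 90.00° − 45.00° = 45.00°

|T| = 53.6 dB, ∠T = 45.0°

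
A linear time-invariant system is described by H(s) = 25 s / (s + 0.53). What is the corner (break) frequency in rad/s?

0.53 rad/s

The single real pole at s = −0.53 gives a corner at ω = 0.53 rad/s.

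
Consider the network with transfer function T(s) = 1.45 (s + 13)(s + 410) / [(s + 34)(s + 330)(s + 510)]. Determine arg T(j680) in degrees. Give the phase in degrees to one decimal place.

-56.6°

∠(j680 + 13) = arctan(680/13) = 88.90°
∠(j680 + 410) = arctan(680/410) = 58.91°
∠(j680 + 34) = arctan(680/34) = 87.14°
∠(j680 + 330) = arctan(680/330) = 64.11°
∠(j680 + 510) = arctan(680/510) = 53.13°
∠T(j680) = 88.90° + 58.91° − (87.14° + 64.11° + 53.13°) = -56.56°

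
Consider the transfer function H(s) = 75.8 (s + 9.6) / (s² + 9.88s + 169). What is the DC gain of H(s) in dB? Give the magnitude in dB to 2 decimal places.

12.68 dB

H(0) = 75.8 × 9.6 / 169 = 4.3058
20 log₁₀(4.3058) = 12.681 dB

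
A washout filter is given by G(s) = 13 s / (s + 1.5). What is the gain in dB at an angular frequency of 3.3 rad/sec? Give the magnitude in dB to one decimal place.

21.5 dB

|j3.3| = 3.3
|j3.3 + 1.5| = √(3.3² + 1.5²) = 3.625
|G(j3.3)| = 13 × 3.3 / 3.625 = 11.835
20 log₁₀(11.835) = 21.46 dB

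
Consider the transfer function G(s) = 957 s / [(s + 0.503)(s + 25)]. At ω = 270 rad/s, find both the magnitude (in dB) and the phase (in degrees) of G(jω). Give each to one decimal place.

|G| = 11.0 dB, ∠G = -84.6 deg

|j270| = 270
|j270 + 0.503| = √(270² + 0.503²) = 270
|j270 + 25| = √(270² + 25²) = 271.2
|G(j270)| = 957 × 270 / (270 × 271.2) = 3.5293
20 log₁₀(3.5293) = 10.95 dB
∠(j270) = 90.00°
∠(j270 + 0.503) = arctan(270/0.503) = 89.89°
∠(j270 + 25) = arctan(270/25) = 84.71°
∠G(j270) = 90.00° − (89.89° + 84.71°) = -84.60°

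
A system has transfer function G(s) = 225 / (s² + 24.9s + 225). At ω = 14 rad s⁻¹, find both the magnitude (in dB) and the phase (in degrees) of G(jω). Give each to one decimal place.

|G| = -3.8 dB, ∠G = -85.2°

|(j14)² + 24.9(j14) + 225| = |29 + j348.6| = 349.8
|G(j14)| = 225 / 349.8 = 0.64322
20 log₁₀(0.64322) = -3.83 dB
∠[(j14)² + 24.9(j14) + 225] = ∠[29 + j348.6] = 85.24°
∠G(j14) = −85.24° = -85.24°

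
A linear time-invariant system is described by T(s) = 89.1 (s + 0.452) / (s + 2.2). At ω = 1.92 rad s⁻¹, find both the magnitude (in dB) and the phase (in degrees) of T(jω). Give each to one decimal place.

|T| = 35.6 dB, ∠T = 35.6°

|j1.92 + 0.452| = √(1.92² + 0.452²) = 1.972
|j1.92 + 2.2| = √(1.92² + 2.2²) = 2.92
|T(j1.92)| = 89.1 × 1.972 / 2.92 = 60.188
20 log₁₀(60.188) = 35.59 dB
∠(j1.92 + 0.452) = arctan(1.92/0.452) = 76.75°
∠(j1.92 + 2.2) = arctan(1.92/2.2) = 41.11°
∠T(j1.92) = 76.75° − 41.11° = 35.64°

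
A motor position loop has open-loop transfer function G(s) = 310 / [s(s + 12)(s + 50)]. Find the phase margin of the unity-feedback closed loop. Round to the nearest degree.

Gain crossover: |G(jω)| = 1 at ω ≈ 0.516 rad/s.
∠G(j0.516) = −90° − arctan(0.516/12) − arctan(0.516/50) ≈ -93.05°
PM = 180° + (-93.05°) = 86.95°

87°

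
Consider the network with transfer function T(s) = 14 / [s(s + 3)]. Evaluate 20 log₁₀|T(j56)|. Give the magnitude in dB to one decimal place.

|j56 + 3| = √(56² + 3²) = 56.08
|j56| = 56
|T(j56)| = 14 / (56.08 × 56) = 0.0044579
20 log₁₀(0.0044579) = -47.02 dB

-47.0 dB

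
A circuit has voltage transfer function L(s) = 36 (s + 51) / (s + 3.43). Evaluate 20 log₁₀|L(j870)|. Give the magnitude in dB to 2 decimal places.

|j870 + 51| = √(870² + 51²) = 871.5
|j870 + 3.43| = √(870² + 3.43²) = 870
|L(j870)| = 36 × 871.5 / 870 = 36.062
20 log₁₀(36.062) = 31.141 dB

31.14 dB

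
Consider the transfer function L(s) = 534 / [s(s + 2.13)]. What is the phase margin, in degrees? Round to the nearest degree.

Gain crossover: |L(jω)| = 1 at ω ≈ 23.1 rad/s.
∠L(j23.1) = −90° − arctan(23.1/2.13) ≈ -174.72°
PM = 180° + (-174.72°) = 5.28°

5°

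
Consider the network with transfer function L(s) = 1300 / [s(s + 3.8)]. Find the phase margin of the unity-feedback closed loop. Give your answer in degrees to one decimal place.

Gain crossover: |L(jω)| = 1 at ω ≈ 36 rad/s.
∠L(j36) = −90° − arctan(36/3.8) ≈ -173.97°
PM = 180° + (-173.97°) = 6.03°

6.0°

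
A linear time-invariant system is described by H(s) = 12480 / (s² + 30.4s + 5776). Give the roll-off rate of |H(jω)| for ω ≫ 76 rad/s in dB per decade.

-40 dB/decade

With 0 zeros and 2 poles, the high-frequency asymptotic slope is 20 × (0 − 2) = -40 dB/decade.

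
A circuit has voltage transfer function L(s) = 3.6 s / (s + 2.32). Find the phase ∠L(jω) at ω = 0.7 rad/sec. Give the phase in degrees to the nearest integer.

∠(j0.7) = 90.00°
∠(j0.7 + 2.32) = arctan(0.7/2.32) = 16.79°
∠L(j0.7) = 90.00° − 16.79° = 73.21°

73°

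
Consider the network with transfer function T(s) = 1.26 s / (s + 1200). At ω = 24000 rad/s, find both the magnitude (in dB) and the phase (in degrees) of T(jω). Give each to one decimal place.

|j24000| = 2.4e+04
|j24000 + 1200| = √(24000² + 1200²) = 2.403e+04
|T(j24000)| = 1.26 × 2.4e+04 / 2.403e+04 = 1.2584
20 log₁₀(1.2584) = 2.00 dB
∠(j24000) = 90.00°
∠(j24000 + 1200) = arctan(24000/1200) = 87.14°
∠T(j24000) = 90.00° − 87.14° = 2.86°

|T| = 2.0 dB, ∠T = 2.9°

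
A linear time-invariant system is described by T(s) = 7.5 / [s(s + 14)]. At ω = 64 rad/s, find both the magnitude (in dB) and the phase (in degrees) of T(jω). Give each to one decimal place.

|j64 + 14| = √(64² + 14²) = 65.51
|j64| = 64
|T(j64)| = 7.5 / (65.51 × 64) = 0.0017888
20 log₁₀(0.0017888) = -54.95 dB
∠(j64 + 14) = arctan(64/14) = 77.66°
∠(j64) = 90.00°
∠T(j64) = − (77.66° + 90.00°) = -167.66°

|T| = -54.9 dB, ∠T = -167.7 deg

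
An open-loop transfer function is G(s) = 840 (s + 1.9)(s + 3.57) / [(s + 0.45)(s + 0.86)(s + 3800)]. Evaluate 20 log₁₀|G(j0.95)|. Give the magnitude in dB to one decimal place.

2.2 dB

|j0.95 + 1.9| = √(0.95² + 1.9²) = 2.124
|j0.95 + 3.57| = √(0.95² + 3.57²) = 3.694
|j0.95 + 0.45| = √(0.95² + 0.45²) = 1.051
|j0.95 + 0.86| = √(0.95² + 0.86²) = 1.281
|j0.95 + 3800| = √(0.95² + 3800²) = 3800
|G(j0.95)| = 840 × 2.124 × 3.694 / (1.051 × 1.281 × 3800) = 1.2878
20 log₁₀(1.2878) = 2.20 dB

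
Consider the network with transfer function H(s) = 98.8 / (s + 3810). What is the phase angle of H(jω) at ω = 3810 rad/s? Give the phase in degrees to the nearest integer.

-45°

∠(j3810 + 3810) = arctan(3810/3810) = 45.00°
∠H(j3810) = −45.00° = -45.00°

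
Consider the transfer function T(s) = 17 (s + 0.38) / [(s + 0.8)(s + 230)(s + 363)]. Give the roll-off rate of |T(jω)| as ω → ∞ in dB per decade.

-40 dB/decade

With 1 zero and 3 poles, the high-frequency asymptotic slope is 20 × (1 − 3) = -40 dB/decade.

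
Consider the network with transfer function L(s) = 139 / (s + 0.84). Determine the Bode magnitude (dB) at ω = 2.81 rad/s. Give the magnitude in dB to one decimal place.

|j2.81 + 0.84| = √(2.81² + 0.84²) = 2.933
|L(j2.81)| = 139 / 2.933 = 47.394
20 log₁₀(47.394) = 33.51 dB

33.5 dB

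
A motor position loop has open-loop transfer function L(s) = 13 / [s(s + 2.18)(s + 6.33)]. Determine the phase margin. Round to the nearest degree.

61 deg

Gain crossover: |L(jω)| = 1 at ω ≈ 0.867 rad/s.
∠L(j0.867) = −90° − arctan(0.867/2.18) − arctan(0.867/6.33) ≈ -119.49°
PM = 180° + (-119.49°) = 60.51°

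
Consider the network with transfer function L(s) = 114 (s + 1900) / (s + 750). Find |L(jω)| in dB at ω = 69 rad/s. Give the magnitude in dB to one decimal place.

49.2 dB

|j69 + 1900| = √(69² + 1900²) = 1901
|j69 + 750| = √(69² + 750²) = 753.2
|L(j69)| = 114 × 1901 / 753.2 = 287.78
20 log₁₀(287.78) = 49.18 dB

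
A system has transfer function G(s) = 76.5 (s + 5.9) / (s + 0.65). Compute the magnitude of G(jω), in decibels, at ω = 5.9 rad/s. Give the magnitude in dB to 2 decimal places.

|j5.9 + 5.9| = √(5.9² + 5.9²) = 8.344
|j5.9 + 0.65| = √(5.9² + 0.65²) = 5.936
|G(j5.9)| = 76.5 × 8.344 / 5.936 = 107.54
20 log₁₀(107.54) = 40.631 dB

40.63 dB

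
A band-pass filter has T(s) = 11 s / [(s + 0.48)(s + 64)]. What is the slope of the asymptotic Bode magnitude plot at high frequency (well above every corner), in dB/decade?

-20 dB/decade

With 1 zero and 2 poles, the high-frequency asymptotic slope is 20 × (1 − 2) = -20 dB/decade.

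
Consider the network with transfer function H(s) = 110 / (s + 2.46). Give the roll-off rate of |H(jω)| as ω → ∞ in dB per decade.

-20 dB/decade

With 0 zeros and 1 pole, the high-frequency asymptotic slope is 20 × (0 − 1) = -20 dB/decade.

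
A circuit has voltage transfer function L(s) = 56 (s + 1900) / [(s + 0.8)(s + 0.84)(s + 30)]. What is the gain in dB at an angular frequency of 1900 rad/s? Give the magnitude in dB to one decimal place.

-93.2 dB

|j1900 + 1900| = √(1900² + 1900²) = 2687
|j1900 + 0.8| = √(1900² + 0.8²) = 1900
|j1900 + 0.84| = √(1900² + 0.84²) = 1900
|j1900 + 30| = √(1900² + 30²) = 1900
|L(j1900)| = 56 × 2687 / (1900 × 1900 × 1900) = 2.1935e-05
20 log₁₀(2.1935e-05) = -93.18 dB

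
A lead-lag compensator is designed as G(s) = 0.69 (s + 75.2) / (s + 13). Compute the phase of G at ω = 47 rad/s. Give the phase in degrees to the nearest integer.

∠(j47 + 75.2) = arctan(47/75.2) = 32.01°
∠(j47 + 13) = arctan(47/13) = 74.54°
∠G(j47) = 32.01° − 74.54° = -42.53°

-43°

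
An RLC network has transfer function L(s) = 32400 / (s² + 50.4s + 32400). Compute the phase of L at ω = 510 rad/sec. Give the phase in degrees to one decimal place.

∠[(j510)² + 50.4(j510) + 32400] = ∠[-2.277e+05 + j25704] = 173.56°
∠L(j510) = −173.56° = -173.56°

-173.6 deg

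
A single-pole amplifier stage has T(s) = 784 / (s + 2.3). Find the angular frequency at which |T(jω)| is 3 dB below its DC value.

2.3 rad/sec

For a single-pole low-pass, the −3 dB point is at the pole: ω = 2.3 rad/sec.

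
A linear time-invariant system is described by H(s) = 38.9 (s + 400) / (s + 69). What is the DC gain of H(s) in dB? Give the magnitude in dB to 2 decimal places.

H(0) = 38.9 × 400 / 69 = 225.51
20 log₁₀(225.51) = 47.063 dB

47.06 dB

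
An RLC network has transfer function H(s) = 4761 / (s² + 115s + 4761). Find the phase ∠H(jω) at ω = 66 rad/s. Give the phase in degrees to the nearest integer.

-87°

∠[(j66)² + 115(j66) + 4761] = ∠[405 + j7590] = 86.95°
∠H(j66) = −86.95° = -86.95°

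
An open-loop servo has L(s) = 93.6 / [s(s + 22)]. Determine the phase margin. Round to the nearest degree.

79°

Gain crossover: |L(jω)| = 1 at ω ≈ 4.18 rad/sec.
∠L(j4.18) = −90° − arctan(4.18/22) ≈ -100.76°
PM = 180° + (-100.76°) = 79.24°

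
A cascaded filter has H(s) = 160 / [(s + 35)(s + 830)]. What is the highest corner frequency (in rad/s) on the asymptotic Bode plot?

830 rad/s

Break frequencies occur at each pole and zero magnitude: 35 rad/s, 830 rad/s.
The highest is 830 rad/s.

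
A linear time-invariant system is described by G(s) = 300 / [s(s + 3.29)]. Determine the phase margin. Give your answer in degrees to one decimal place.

10.9°

Gain crossover: |G(jω)| = 1 at ω ≈ 17.2 rad/s.
∠G(j17.2) = −90° − arctan(17.2/3.29) ≈ -169.15°
PM = 180° + (-169.15°) = 10.85°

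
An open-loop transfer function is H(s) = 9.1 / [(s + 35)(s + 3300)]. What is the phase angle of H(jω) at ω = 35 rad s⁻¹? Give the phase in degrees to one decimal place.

-45.6 deg

∠(j35 + 35) = arctan(35/35) = 45.00°
∠(j35 + 3300) = arctan(35/3300) = 0.61°
∠H(j35) = − (45.00° + 0.61°) = -45.61°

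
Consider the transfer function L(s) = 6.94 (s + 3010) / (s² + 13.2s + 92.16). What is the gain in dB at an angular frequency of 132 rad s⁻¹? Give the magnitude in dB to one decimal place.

1.6 dB

|j132 + 3010| = √(132² + 3010²) = 3013
|(j132)² + 13.2(j132) + 92.16| = |-17332 + j1742.4| = 1.742e+04
|L(j132)| = 6.94 × 3013 / 1.742e+04 = 1.2004
20 log₁₀(1.2004) = 1.59 dB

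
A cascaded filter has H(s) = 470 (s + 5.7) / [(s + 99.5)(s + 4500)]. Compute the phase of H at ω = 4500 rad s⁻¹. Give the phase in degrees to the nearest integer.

∠(j4500 + 5.7) = arctan(4500/5.7) = 89.93°
∠(j4500 + 99.5) = arctan(4500/99.5) = 88.73°
∠(j4500 + 4500) = arctan(4500/4500) = 45.00°
∠H(j4500) = 89.93° − (88.73° + 45.00°) = -43.81°

-44°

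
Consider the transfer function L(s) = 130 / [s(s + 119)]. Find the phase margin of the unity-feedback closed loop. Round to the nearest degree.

Gain crossover: |L(jω)| = 1 at ω ≈ 1.09 rad s⁻¹.
∠L(j1.09) = −90° − arctan(1.09/119) ≈ -90.53°
PM = 180° + (-90.53°) = 89.47°

89 deg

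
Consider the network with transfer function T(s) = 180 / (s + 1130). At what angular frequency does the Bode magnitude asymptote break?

The single real pole at s = −1130 gives a corner at ω = 1130 rad/s.

1130 rad/s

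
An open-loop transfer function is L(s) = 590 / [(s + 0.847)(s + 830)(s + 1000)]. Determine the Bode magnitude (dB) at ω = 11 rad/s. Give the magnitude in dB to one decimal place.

|j11 + 0.847| = √(11² + 0.847²) = 11.03
|j11 + 830| = √(11² + 830²) = 830.1
|j11 + 1000| = √(11² + 1000²) = 1000
|L(j11)| = 590 / (11.03 × 830.1 × 1000) = 6.4422e-05
20 log₁₀(6.4422e-05) = -83.82 dB

-83.8 dB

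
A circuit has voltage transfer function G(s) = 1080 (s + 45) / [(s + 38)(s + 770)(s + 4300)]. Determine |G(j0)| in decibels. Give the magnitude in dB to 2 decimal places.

-68.26 dB

G(0) = 1080 × 45 / (38 × 770 × 4300) = 0.00038627
20 log₁₀(0.00038627) = -68.262 dB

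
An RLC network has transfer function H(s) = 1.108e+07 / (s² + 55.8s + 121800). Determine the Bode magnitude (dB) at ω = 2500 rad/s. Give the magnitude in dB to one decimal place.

|(j2500)² + 55.8(j2500) + 121800| = |-6.1282e+06 + j1.395e+05| = 6.13e+06
|H(j2500)| = 1.108e+07 / 6.13e+06 = 1.8076
20 log₁₀(1.8076) = 5.14 dB

5.1 dB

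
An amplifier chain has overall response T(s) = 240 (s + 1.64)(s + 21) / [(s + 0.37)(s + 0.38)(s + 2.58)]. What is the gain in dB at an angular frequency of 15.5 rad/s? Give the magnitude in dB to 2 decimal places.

|j15.5 + 1.64| = √(15.5² + 1.64²) = 15.59
|j15.5 + 21| = √(15.5² + 21²) = 26.1
|j15.5 + 0.37| = √(15.5² + 0.37²) = 15.5
|j15.5 + 0.38| = √(15.5² + 0.38²) = 15.5
|j15.5 + 2.58| = √(15.5² + 2.58²) = 15.71
|T(j15.5)| = 240 × 15.59 × 26.1 / (15.5 × 15.5 × 15.71) = 25.848
20 log₁₀(25.848) = 28.249 dB

28.25 dB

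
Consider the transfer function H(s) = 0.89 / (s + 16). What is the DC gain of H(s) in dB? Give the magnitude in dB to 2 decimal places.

-25.09 dB

H(0) = 0.89 / 16 = 0.055625
20 log₁₀(0.055625) = -25.095 dB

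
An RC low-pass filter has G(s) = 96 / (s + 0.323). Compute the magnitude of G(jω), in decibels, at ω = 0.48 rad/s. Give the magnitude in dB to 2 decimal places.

|j0.48 + 0.323| = √(0.48² + 0.323²) = 0.5786
|G(j0.48)| = 96 / 0.5786 = 165.93
20 log₁₀(165.93) = 44.398 dB

44.40 dB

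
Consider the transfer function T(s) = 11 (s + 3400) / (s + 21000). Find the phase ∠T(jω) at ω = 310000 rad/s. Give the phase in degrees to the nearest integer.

3°

∠(j310000 + 3400) = arctan(310000/3400) = 89.37°
∠(j310000 + 21000) = arctan(310000/21000) = 86.12°
∠T(j310000) = 89.37° − 86.12° = 3.25°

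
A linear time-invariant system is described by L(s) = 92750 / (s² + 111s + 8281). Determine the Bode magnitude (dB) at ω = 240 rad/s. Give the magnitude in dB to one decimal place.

|(j240)² + 111(j240) + 8281| = |-49319 + j26640| = 5.605e+04
|L(j240)| = 92750 / 5.605e+04 = 1.6547
20 log₁₀(1.6547) = 4.37 dB

4.4 dB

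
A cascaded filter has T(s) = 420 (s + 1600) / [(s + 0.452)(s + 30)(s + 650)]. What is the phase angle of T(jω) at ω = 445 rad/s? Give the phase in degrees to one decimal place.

-194.9°

∠(j445 + 1600) = arctan(445/1600) = 15.54°
∠(j445 + 0.452) = arctan(445/0.452) = 89.94°
∠(j445 + 30) = arctan(445/30) = 86.14°
∠(j445 + 650) = arctan(445/650) = 34.40°
∠T(j445) = 15.54° − (89.94° + 86.14° + 34.40°) = -194.94°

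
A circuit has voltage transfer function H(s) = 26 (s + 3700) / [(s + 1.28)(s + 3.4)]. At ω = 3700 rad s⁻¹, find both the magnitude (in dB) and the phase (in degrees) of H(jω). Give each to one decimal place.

|H| = -40.1 dB, ∠H = -134.9 deg

|j3700 + 3700| = √(3700² + 3700²) = 5233
|j3700 + 1.28| = √(3700² + 1.28²) = 3700
|j3700 + 3.4| = √(3700² + 3.4²) = 3700
|H(j3700)| = 26 × 5233 / (3700 × 3700) = 0.0099377
20 log₁₀(0.0099377) = -40.05 dB
∠(j3700 + 3700) = arctan(3700/3700) = 45.00°
∠(j3700 + 1.28) = arctan(3700/1.28) = 89.98°
∠(j3700 + 3.4) = arctan(3700/3.4) = 89.95°
∠H(j3700) = 45.00° − (89.98° + 89.95°) = -134.93°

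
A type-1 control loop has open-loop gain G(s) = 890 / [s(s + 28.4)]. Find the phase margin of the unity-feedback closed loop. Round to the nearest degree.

50°

Gain crossover: |G(jω)| = 1 at ω ≈ 24 rad s⁻¹.
∠G(j24) = −90° − arctan(24/28.4) ≈ -130.15°
PM = 180° + (-130.15°) = 49.85°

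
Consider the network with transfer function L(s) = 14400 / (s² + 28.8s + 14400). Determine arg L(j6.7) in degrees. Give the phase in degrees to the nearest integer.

∠[(j6.7)² + 28.8(j6.7) + 14400] = ∠[14355 + j192.96] = 0.77°
∠L(j6.7) = −0.77° = -0.77°

-1°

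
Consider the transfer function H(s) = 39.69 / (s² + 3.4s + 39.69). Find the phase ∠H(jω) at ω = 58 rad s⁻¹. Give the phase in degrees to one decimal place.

∠[(j58)² + 3.4(j58) + 39.69] = ∠[-3324.3 + j197.2] = 176.61°
∠H(j58) = −176.61° = -176.61°

-176.6 deg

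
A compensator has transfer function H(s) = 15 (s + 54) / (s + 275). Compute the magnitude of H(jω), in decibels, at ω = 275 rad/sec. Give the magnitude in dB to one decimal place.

|j275 + 54| = √(275² + 54²) = 280.3
|j275 + 275| = √(275² + 275²) = 388.9
|H(j275)| = 15 × 280.3 / 388.9 = 10.809
20 log₁₀(10.809) = 20.68 dB

20.7 dB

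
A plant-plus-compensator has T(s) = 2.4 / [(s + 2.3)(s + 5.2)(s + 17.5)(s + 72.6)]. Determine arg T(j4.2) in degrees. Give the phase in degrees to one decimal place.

∠(j4.2 + 2.3) = arctan(4.2/2.3) = 61.29°
∠(j4.2 + 5.2) = arctan(4.2/5.2) = 38.93°
∠(j4.2 + 17.5) = arctan(4.2/17.5) = 13.50°
∠(j4.2 + 72.6) = arctan(4.2/72.6) = 3.31°
∠T(j4.2) = − (61.29° + 38.93° + 13.50° + 3.31°) = -117.03°

-117.0°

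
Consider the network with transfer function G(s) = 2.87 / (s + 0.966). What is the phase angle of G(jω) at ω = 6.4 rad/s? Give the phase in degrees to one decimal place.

∠(j6.4 + 0.966) = arctan(6.4/0.966) = 81.42°
∠G(j6.4) = −81.42° = -81.42°

-81.4 deg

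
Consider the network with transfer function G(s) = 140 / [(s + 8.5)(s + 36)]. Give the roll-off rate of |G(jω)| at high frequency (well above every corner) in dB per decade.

With 0 zeros and 2 poles, the high-frequency asymptotic slope is 20 × (0 − 2) = -40 dB/decade.

-40 dB/decade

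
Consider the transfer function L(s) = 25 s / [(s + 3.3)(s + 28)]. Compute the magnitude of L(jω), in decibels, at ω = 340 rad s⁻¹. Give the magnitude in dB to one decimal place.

-22.7 dB

|j340| = 340
|j340 + 3.3| = √(340² + 3.3²) = 340
|j340 + 28| = √(340² + 28²) = 341.2
|L(j340)| = 25 × 340 / (340 × 341.2) = 0.073278
20 log₁₀(0.073278) = -22.70 dB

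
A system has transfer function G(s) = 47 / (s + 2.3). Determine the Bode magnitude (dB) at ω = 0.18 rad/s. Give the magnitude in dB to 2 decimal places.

|j0.18 + 2.3| = √(0.18² + 2.3²) = 2.307
|G(j0.18)| = 47 / 2.307 = 20.372
20 log₁₀(20.372) = 26.181 dB

26.18 dB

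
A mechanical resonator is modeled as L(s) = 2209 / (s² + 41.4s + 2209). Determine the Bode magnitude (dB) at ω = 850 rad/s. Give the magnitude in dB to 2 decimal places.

-50.28 dB

|(j850)² + 41.4(j850) + 2209| = |-7.2029e+05 + j35190| = 7.212e+05
|L(j850)| = 2209 / 7.212e+05 = 0.0030632
20 log₁₀(0.0030632) = -50.277 dB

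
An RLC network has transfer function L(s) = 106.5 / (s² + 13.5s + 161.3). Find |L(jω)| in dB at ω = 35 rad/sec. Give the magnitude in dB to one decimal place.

-20.8 dB

|(j35)² + 13.5(j35) + 161.3| = |-1063.7 + j472.5| = 1164
|L(j35)| = 106.5 / 1164 = 0.091501
20 log₁₀(0.091501) = -20.77 dB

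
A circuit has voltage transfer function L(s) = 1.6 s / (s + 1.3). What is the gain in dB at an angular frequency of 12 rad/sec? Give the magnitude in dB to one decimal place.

4.0 dB

|j12| = 12
|j12 + 1.3| = √(12² + 1.3²) = 12.07
|L(j12)| = 1.6 × 12 / 12.07 = 1.5907
20 log₁₀(1.5907) = 4.03 dB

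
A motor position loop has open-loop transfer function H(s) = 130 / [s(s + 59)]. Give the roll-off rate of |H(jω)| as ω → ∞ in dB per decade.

-40 dB/decade

With 0 zeros and 2 poles, the high-frequency asymptotic slope is 20 × (0 − 2) = -40 dB/decade.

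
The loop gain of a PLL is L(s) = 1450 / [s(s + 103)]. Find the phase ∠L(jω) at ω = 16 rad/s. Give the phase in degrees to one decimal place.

∠(j16 + 103) = arctan(16/103) = 8.83°
∠(j16) = 90.00°
∠L(j16) = − (8.83° + 90.00°) = -98.83°

-98.8°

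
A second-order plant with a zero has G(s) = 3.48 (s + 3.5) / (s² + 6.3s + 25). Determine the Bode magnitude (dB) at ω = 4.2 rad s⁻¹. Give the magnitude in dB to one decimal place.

|j4.2 + 3.5| = √(4.2² + 3.5²) = 5.467
|(j4.2)² + 6.3(j4.2) + 25| = |7.36 + j26.46| = 27.46
|G(j4.2)| = 3.48 × 5.467 / 27.46 = 0.69274
20 log₁₀(0.69274) = -3.19 dB

-3.2 dB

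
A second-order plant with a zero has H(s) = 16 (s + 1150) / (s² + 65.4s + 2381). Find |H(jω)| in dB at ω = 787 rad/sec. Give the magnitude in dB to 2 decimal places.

-28.87 dB

|j787 + 1150| = √(787² + 1150²) = 1394
|(j787)² + 65.4(j787) + 2381| = |-6.1699e+05 + j51470| = 6.191e+05
|H(j787)| = 16 × 1394 / 6.191e+05 = 0.036012
20 log₁₀(0.036012) = -28.871 dB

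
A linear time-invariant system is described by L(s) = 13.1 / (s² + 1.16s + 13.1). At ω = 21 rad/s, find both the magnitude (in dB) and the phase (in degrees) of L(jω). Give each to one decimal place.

|L| = -30.3 dB, ∠L = -176.7°

|(j21)² + 1.16(j21) + 13.1| = |-427.9 + j24.36| = 428.6
|L(j21)| = 13.1 / 428.6 = 0.030565
20 log₁₀(0.030565) = -30.30 dB
∠[(j21)² + 1.16(j21) + 13.1] = ∠[-427.9 + j24.36] = 176.74°
∠L(j21) = −176.74° = -176.74°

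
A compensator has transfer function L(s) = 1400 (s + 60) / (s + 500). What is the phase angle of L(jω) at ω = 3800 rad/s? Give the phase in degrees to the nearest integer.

7°

∠(j3800 + 60) = arctan(3800/60) = 89.10°
∠(j3800 + 500) = arctan(3800/500) = 82.50°
∠L(j3800) = 89.10° − 82.50° = 6.59°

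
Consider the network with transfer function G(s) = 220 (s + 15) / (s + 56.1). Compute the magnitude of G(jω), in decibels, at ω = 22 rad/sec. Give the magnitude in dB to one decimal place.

39.8 dB

|j22 + 15| = √(22² + 15²) = 26.63
|j22 + 56.1| = √(22² + 56.1²) = 60.26
|G(j22)| = 220 × 26.63 / 60.26 = 97.212
20 log₁₀(97.212) = 39.75 dB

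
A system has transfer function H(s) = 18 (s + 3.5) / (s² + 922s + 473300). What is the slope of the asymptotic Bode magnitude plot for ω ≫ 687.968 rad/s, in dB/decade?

With 1 zero and 2 poles, the high-frequency asymptotic slope is 20 × (1 − 2) = -20 dB/decade.

-20 dB/decade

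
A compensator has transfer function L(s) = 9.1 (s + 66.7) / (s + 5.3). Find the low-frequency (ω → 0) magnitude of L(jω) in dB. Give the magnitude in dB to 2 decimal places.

L(0) = 9.1 × 66.7 / 5.3 = 114.52
20 log₁₀(114.52) = 41.178 dB

41.18 dB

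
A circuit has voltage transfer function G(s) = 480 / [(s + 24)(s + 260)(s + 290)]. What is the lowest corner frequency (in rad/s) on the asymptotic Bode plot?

Break frequencies occur at each pole and zero magnitude: 24 rad/s, 260 rad/s, 290 rad/s.
The lowest is 24 rad/s.

24 rad/s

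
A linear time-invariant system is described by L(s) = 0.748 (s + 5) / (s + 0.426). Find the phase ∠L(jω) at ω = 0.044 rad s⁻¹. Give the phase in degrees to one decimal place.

∠(j0.044 + 5) = arctan(0.044/5) = 0.50°
∠(j0.044 + 0.426) = arctan(0.044/0.426) = 5.90°
∠L(j0.044) = 0.50° − 5.90° = -5.39°

-5.4°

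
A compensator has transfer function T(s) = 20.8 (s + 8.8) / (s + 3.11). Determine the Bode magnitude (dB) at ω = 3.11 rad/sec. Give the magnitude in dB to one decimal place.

|j3.11 + 8.8| = √(3.11² + 8.8²) = 9.333
|j3.11 + 3.11| = √(3.11² + 3.11²) = 4.398
|T(j3.11)| = 20.8 × 9.333 / 4.398 = 44.139
20 log₁₀(44.139) = 32.90 dB

32.9 dB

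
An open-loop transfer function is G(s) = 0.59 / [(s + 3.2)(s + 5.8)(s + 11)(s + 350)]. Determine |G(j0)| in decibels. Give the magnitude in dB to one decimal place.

G(0) = 0.59 / (3.2 × 5.8 × 11 × 350) = 8.2568e-06
20 log₁₀(8.2568e-06) = -101.66 dB

-101.7 dB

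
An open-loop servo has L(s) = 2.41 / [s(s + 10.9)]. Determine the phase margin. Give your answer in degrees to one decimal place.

Gain crossover: |L(jω)| = 1 at ω ≈ 0.221 rad/s.
∠L(j0.221) = −90° − arctan(0.221/10.9) ≈ -91.16°
PM = 180° + (-91.16°) = 88.84°

88.8°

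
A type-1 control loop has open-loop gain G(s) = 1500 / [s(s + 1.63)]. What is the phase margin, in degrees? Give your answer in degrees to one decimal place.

2.4°

Gain crossover: |G(jω)| = 1 at ω ≈ 38.7 rad/s.
∠G(j38.7) = −90° − arctan(38.7/1.63) ≈ -177.59°
PM = 180° + (-177.59°) = 2.41°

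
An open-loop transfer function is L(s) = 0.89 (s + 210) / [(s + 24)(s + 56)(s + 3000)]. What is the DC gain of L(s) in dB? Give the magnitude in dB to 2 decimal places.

L(0) = 0.89 × 210 / (24 × 56 × 3000) = 4.6354e-05
20 log₁₀(4.6354e-05) = -86.678 dB

-86.68 dB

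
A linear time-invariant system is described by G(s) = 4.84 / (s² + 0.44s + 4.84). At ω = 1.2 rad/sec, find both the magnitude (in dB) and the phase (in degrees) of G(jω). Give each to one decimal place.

|G| = 3.0 dB, ∠G = -8.8°

|(j1.2)² + 0.44(j1.2) + 4.84| = |3.4 + j0.528| = 3.441
|G(j1.2)| = 4.84 / 3.441 = 1.4067
20 log₁₀(1.4067) = 2.96 dB
∠[(j1.2)² + 0.44(j1.2) + 4.84] = ∠[3.4 + j0.528] = 8.83°
∠G(j1.2) = −8.83° = -8.83°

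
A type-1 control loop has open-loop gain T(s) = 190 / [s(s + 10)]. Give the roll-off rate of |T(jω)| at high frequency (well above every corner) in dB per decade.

-40 dB/decade

With 0 zeros and 2 poles, the high-frequency asymptotic slope is 20 × (0 − 2) = -40 dB/decade.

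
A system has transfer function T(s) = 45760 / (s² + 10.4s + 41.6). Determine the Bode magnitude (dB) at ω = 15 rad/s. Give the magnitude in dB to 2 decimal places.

|(j15)² + 10.4(j15) + 41.6| = |-183.4 + j156| = 240.8
|T(j15)| = 45760 / 240.8 = 190.05
20 log₁₀(190.05) = 45.578 dB

45.58 dB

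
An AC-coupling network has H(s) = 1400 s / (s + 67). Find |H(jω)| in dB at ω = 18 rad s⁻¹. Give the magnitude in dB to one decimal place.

|j18| = 18
|j18 + 67| = √(18² + 67²) = 69.38
|H(j18)| = 1400 × 18 / 69.38 = 363.24
20 log₁₀(363.24) = 51.20 dB

51.2 dB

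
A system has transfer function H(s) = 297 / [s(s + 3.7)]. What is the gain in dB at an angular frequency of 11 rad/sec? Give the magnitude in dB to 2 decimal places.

7.33 dB

|j11 + 3.7| = √(11² + 3.7²) = 11.61
|j11| = 11
|H(j11)| = 297 / (11.61 × 11) = 2.3265
20 log₁₀(2.3265) = 7.334 dB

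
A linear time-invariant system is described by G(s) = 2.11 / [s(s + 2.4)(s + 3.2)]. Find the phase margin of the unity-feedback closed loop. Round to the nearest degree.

Gain crossover: |G(jω)| = 1 at ω ≈ 0.272 rad/s.
∠G(j0.272) = −90° − arctan(0.272/2.4) − arctan(0.272/3.2) ≈ -101.32°
PM = 180° + (-101.32°) = 78.68°

79°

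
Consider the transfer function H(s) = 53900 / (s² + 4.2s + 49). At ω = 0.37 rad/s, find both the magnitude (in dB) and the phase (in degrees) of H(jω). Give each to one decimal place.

|(j0.37)² + 4.2(j0.37) + 49| = |48.863 + j1.554| = 48.89
|H(j0.37)| = 53900 / 48.89 = 1102.5
20 log₁₀(1102.5) = 60.85 dB
∠[(j0.37)² + 4.2(j0.37) + 49] = ∠[48.863 + j1.554] = 1.82°
∠H(j0.37) = −1.82° = -1.82°

|H| = 60.8 dB, ∠H = -1.8 deg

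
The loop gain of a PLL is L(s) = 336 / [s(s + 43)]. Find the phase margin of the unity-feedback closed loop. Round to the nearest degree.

80 deg

Gain crossover: |L(jω)| = 1 at ω ≈ 7.69 rad s⁻¹.
∠L(j7.69) = −90° − arctan(7.69/43) ≈ -100.14°
PM = 180° + (-100.14°) = 79.86°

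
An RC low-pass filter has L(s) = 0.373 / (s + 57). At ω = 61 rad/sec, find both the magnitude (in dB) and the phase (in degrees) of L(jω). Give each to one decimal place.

|j61 + 57| = √(61² + 57²) = 83.49
|L(j61)| = 0.373 / 83.49 = 0.0044678
20 log₁₀(0.0044678) = -47.00 dB
∠(j61 + 57) = arctan(61/57) = 46.94°
∠L(j61) = −46.94° = -46.94°

|L| = -47.0 dB, ∠L = -46.9 deg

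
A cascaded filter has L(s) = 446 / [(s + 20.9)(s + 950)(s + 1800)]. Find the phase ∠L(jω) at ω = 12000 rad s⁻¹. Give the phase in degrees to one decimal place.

∠(j12000 + 20.9) = arctan(12000/20.9) = 89.90°
∠(j12000 + 950) = arctan(12000/950) = 85.47°
∠(j12000 + 1800) = arctan(12000/1800) = 81.47°
∠L(j12000) = − (89.90° + 85.47° + 81.47°) = -256.84°

-256.8°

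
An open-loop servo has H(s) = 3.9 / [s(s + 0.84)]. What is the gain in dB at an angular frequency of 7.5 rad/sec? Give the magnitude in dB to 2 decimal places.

-23.24 dB

|j7.5 + 0.84| = √(7.5² + 0.84²) = 7.547
|j7.5| = 7.5
|H(j7.5)| = 3.9 / (7.547 × 7.5) = 0.068903
20 log₁₀(0.068903) = -23.235 dB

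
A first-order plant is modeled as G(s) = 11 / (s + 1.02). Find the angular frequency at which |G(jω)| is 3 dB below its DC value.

1.02 rad/s

For a single-pole low-pass, the −3 dB point is at the pole: ω = 1.02 rad/s.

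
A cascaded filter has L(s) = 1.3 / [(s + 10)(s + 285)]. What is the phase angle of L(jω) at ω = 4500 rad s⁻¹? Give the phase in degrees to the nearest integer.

∠(j4500 + 10) = arctan(4500/10) = 89.87°
∠(j4500 + 285) = arctan(4500/285) = 86.38°
∠L(j4500) = − (89.87° + 86.38°) = -176.25°

-176°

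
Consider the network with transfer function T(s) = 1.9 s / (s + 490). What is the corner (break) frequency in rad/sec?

The single real pole at s = −490 gives a corner at ω = 490 rad/sec.

490 rad/sec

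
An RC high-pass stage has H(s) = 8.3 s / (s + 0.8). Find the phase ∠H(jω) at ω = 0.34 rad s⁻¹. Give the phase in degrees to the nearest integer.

67°

∠(j0.34) = 90.00°
∠(j0.34 + 0.8) = arctan(0.34/0.8) = 23.03°
∠H(j0.34) = 90.00° − 23.03° = 66.97°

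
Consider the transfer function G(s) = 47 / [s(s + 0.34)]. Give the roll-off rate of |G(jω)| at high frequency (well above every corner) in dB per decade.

With 0 zeros and 2 poles, the high-frequency asymptotic slope is 20 × (0 − 2) = -40 dB/decade.

-40 dB/decade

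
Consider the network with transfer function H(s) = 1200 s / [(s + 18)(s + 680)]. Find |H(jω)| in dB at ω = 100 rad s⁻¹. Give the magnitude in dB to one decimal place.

4.7 dB

|j100| = 100
|j100 + 18| = √(100² + 18²) = 101.6
|j100 + 680| = √(100² + 680²) = 687.3
|H(j100)| = 1200 × 100 / (101.6 × 687.3) = 1.7183
20 log₁₀(1.7183) = 4.70 dB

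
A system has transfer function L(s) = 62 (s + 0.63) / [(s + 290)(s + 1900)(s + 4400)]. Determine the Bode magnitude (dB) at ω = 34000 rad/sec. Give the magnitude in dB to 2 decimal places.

|j34000 + 0.63| = √(34000² + 0.63²) = 3.4e+04
|j34000 + 290| = √(34000² + 290²) = 3.4e+04
|j34000 + 1900| = √(34000² + 1900²) = 3.405e+04
|j34000 + 4400| = √(34000² + 4400²) = 3.428e+04
|L(j34000)| = 62 × 3.4e+04 / (3.4e+04 × 3.405e+04 × 3.428e+04) = 5.3105e-08
20 log₁₀(5.3105e-08) = -145.497 dB

-145.50 dB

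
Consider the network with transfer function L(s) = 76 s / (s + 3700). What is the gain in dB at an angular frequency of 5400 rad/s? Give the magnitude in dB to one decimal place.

35.9 dB

|j5400| = 5400
|j5400 + 3700| = √(5400² + 3700²) = 6546
|L(j5400)| = 76 × 5400 / 6546 = 62.695
20 log₁₀(62.695) = 35.94 dB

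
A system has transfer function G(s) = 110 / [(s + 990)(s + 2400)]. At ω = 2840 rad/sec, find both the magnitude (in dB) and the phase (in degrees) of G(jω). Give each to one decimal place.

|G| = -100.1 dB, ∠G = -120.6°

|j2840 + 990| = √(2840² + 990²) = 3008
|j2840 + 2400| = √(2840² + 2400²) = 3718
|G(j2840)| = 110 / (3008 × 3718) = 9.8363e-06
20 log₁₀(9.8363e-06) = -100.14 dB
∠(j2840 + 990) = arctan(2840/990) = 70.78°
∠(j2840 + 2400) = arctan(2840/2400) = 49.80°
∠G(j2840) = − (70.78° + 49.80°) = -120.58°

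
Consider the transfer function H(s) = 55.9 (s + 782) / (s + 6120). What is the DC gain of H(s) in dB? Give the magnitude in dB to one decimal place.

17.1 dB

H(0) = 55.9 × 782 / 6120 = 7.1428
20 log₁₀(7.1428) = 17.08 dB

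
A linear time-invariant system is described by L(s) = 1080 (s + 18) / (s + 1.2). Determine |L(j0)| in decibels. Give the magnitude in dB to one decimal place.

L(0) = 1080 × 18 / 1.2 = 16200
20 log₁₀(16200) = 84.19 dB

84.2 dB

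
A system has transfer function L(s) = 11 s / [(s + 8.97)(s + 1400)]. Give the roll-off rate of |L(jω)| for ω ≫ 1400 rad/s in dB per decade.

-20 dB/decade

With 1 zero and 2 poles, the high-frequency asymptotic slope is 20 × (1 − 2) = -20 dB/decade.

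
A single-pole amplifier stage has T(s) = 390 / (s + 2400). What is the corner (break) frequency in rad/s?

The single real pole at s = −2400 gives a corner at ω = 2400 rad/s.

2400 rad/s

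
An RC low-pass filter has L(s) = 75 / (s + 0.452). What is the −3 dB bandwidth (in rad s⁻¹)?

For a single-pole low-pass, the −3 dB point is at the pole: ω = 0.452 rad s⁻¹.

0.452 rad s⁻¹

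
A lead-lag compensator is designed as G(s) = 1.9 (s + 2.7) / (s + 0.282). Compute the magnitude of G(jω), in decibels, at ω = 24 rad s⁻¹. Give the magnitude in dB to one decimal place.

|j24 + 2.7| = √(24² + 2.7²) = 24.15
|j24 + 0.282| = √(24² + 0.282²) = 24
|G(j24)| = 1.9 × 24.15 / 24 = 1.9119
20 log₁₀(1.9119) = 5.63 dB

5.6 dB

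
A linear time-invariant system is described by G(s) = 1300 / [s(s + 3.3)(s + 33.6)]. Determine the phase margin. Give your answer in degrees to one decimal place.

Gain crossover: |G(jω)| = 1 at ω ≈ 5.75 rad/sec.
∠G(j5.75) = −90° − arctan(5.75/3.3) − arctan(5.75/33.6) ≈ -159.87°
PM = 180° + (-159.87°) = 20.13°

20.1°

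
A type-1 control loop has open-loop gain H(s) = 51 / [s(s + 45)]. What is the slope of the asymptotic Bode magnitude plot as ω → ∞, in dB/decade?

With 0 zeros and 2 poles, the high-frequency asymptotic slope is 20 × (0 − 2) = -40 dB/decade.

-40 dB/decade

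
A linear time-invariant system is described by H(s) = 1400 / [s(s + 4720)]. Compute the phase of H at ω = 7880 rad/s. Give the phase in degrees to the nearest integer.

∠(j7880 + 4720) = arctan(7880/4720) = 59.08°
∠(j7880) = 90.00°
∠H(j7880) = − (59.08° + 90.00°) = -149.08°

-149°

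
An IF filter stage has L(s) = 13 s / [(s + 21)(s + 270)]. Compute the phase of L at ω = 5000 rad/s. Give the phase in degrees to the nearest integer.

∠(j5000) = 90.00°
∠(j5000 + 21) = arctan(5000/21) = 89.76°
∠(j5000 + 270) = arctan(5000/270) = 86.91°
∠L(j5000) = 90.00° − (89.76° + 86.91°) = -86.67°

-87 deg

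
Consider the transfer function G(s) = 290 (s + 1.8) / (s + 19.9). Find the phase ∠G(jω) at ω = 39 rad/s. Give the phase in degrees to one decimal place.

∠(j39 + 1.8) = arctan(39/1.8) = 87.36°
∠(j39 + 19.9) = arctan(39/19.9) = 62.97°
∠G(j39) = 87.36° − 62.97° = 24.39°

24.4°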